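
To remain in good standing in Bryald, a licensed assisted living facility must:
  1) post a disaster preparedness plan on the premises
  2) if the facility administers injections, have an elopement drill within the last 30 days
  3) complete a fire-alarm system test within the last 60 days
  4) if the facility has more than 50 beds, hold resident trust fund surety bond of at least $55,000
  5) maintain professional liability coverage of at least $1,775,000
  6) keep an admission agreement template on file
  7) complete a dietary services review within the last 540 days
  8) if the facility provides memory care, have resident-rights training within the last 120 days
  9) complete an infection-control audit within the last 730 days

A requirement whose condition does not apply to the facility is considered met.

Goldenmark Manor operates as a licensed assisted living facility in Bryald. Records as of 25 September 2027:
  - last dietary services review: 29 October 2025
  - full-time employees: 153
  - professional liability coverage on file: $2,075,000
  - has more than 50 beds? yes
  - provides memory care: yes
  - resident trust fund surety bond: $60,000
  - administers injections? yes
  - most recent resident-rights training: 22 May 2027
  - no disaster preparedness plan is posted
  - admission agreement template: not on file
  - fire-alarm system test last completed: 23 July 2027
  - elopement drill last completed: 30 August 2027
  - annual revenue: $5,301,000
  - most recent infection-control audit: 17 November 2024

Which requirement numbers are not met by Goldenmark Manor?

1, 3, 6, 7, 8, 9

1. disaster preparedness plan absent → not met
2. condition 'administers injections' holds; elopement drill 26 days ago vs limit 30 → met
3. fire-alarm system test 64 days ago vs limit 60 → not met
4. condition 'has more than 50 beds' holds; resident trust fund surety bond $60,000 ≥ $55,000 → met
5. professional liability coverage $2,075,000 ≥ $1,775,000 → met
6. admission agreement template absent → not met
7. dietary services review 696 days ago vs limit 540 → not met
8. condition 'provides memory care' holds; resident-rights training 126 days ago vs limit 120 → not met
9. infection-control audit 1042 days ago vs limit 730 → not met
Not met: 1, 3, 6, 7, 8, 9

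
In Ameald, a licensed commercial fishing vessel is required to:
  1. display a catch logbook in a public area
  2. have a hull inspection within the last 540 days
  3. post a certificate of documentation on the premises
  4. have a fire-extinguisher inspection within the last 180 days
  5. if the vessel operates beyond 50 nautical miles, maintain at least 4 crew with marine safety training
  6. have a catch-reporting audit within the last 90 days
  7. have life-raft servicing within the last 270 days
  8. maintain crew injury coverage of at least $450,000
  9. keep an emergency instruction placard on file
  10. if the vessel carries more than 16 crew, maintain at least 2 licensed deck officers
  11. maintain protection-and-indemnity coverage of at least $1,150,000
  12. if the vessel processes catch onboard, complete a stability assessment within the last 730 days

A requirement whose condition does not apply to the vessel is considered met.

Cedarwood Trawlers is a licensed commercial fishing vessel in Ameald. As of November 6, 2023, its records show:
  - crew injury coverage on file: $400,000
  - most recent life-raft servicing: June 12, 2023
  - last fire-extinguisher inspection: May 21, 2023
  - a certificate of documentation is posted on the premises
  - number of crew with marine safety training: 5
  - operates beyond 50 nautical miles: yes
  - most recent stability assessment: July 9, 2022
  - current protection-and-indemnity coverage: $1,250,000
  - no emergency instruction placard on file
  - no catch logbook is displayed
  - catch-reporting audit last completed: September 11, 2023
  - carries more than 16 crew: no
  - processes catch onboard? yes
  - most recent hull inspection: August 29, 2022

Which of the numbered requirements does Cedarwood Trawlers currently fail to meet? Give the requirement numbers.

1. catch logbook absent → not met
2. hull inspection 434 days ago vs limit 540 → met
3. certificate of documentation present → met
4. fire-extinguisher inspection 169 days ago vs limit 180 → met
5. condition 'operates beyond 50 nautical miles' holds; crew with marine safety training 5 ≥ 4 → met
6. catch-reporting audit 56 days ago vs limit 90 → met
7. life-raft servicing 147 days ago vs limit 270 → met
8. crew injury coverage $400,000 < $450,000 → not met
9. emergency instruction placard absent → not met
10. condition 'carries more than 16 crew' does not hold → requirement n/a → met
11. protection-and-indemnity coverage $1,250,000 ≥ $1,150,000 → met
12. condition 'processes catch onboard' holds; stability assessment 485 days ago vs limit 730 → met
Not met: 1, 8, 9

1, 8, 9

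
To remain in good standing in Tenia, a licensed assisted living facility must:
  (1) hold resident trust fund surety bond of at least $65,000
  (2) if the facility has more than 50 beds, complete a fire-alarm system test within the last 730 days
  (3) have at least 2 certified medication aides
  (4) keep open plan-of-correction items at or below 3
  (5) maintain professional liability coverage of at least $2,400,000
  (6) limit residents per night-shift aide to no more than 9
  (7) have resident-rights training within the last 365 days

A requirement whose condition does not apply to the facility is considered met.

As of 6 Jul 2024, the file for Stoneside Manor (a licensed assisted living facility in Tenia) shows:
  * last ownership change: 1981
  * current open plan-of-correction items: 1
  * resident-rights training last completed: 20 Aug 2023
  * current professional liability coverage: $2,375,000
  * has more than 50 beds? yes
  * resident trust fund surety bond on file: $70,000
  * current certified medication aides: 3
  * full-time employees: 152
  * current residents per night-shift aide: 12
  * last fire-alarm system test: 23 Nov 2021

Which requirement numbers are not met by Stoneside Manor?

2, 5, 6

1. resident trust fund surety bond $70,000 ≥ $65,000 → met
2. condition 'has more than 50 beds' holds; fire-alarm system test 956 days ago vs limit 730 → not met
3. certified medication aides 3 ≥ 2 → met
4. open plan-of-correction items 1 ≤ 3 → met
5. professional liability coverage $2,375,000 < $2,400,000 → not met
6. residents per night-shift aide 12 > 9 → not met
7. resident-rights training 321 days ago vs limit 365 → met
Not met: 2, 5, 6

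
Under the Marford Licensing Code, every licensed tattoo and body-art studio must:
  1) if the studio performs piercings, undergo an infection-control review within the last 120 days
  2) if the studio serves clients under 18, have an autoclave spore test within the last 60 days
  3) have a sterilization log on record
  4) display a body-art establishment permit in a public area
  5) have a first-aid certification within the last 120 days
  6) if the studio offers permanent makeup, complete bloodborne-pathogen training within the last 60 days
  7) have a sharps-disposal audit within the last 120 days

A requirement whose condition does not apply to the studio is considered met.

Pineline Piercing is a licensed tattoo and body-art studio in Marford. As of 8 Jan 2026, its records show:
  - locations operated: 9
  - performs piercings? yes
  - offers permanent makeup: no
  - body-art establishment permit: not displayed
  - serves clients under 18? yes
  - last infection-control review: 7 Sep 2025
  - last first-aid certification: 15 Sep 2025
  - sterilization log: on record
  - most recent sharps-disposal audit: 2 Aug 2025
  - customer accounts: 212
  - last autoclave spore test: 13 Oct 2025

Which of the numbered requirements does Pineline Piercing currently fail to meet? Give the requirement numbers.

1, 2, 4, 7

1. condition 'performs piercings' holds; infection-control review 123 days ago vs limit 120 → not met
2. condition 'serves clients under 18' holds; autoclave spore test 87 days ago vs limit 60 → not met
3. sterilization log present → met
4. body-art establishment permit absent → not met
5. first-aid certification 115 days ago vs limit 120 → met
6. condition 'offers permanent makeup' does not hold → requirement n/a → met
7. sharps-disposal audit 159 days ago vs limit 120 → not met
Not met: 1, 2, 4, 7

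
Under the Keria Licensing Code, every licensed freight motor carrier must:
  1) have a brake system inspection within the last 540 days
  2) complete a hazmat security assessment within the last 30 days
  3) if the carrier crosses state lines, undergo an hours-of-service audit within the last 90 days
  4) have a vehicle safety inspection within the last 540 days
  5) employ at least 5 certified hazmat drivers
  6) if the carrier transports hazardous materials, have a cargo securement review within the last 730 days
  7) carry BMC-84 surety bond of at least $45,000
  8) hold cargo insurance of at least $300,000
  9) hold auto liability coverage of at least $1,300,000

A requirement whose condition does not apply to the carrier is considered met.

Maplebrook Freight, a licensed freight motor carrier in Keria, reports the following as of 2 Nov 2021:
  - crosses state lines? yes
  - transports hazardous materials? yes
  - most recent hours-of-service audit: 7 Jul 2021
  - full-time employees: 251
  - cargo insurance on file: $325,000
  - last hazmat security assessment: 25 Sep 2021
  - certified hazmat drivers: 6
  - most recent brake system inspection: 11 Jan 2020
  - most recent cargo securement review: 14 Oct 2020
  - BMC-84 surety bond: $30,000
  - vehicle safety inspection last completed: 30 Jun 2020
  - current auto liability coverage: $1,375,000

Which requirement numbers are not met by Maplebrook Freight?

1, 2, 3, 7

1. brake system inspection 661 days ago vs limit 540 → not met
2. hazmat security assessment 38 days ago vs limit 30 → not met
3. condition 'crosses state lines' holds; hours-of-service audit 118 days ago vs limit 90 → not met
4. vehicle safety inspection 490 days ago vs limit 540 → met
5. certified hazmat drivers 6 ≥ 5 → met
6. condition 'transports hazardous materials' holds; cargo securement review 384 days ago vs limit 730 → met
7. BMC-84 surety bond $30,000 < $45,000 → not met
8. cargo insurance $325,000 ≥ $300,000 → met
9. auto liability coverage $1,375,000 ≥ $1,300,000 → met
Not met: 1, 2, 3, 7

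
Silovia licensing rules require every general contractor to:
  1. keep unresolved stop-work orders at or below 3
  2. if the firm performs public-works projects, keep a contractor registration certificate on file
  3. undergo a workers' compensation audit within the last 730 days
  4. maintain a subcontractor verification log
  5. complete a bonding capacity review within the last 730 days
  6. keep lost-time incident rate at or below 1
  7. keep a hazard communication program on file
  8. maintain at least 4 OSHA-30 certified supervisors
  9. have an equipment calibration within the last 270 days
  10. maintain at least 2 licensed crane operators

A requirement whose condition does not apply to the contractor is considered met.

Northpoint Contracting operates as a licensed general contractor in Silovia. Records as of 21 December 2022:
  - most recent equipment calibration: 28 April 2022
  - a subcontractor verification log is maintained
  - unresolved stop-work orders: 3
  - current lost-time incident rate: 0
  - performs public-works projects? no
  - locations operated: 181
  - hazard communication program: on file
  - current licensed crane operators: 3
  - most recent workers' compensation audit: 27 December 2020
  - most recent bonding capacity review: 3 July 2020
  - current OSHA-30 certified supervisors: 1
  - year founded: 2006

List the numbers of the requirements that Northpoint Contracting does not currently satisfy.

5, 8

1. unresolved stop-work orders 3 ≤ 3 → met
2. condition 'performs public-works projects' does not hold → requirement n/a → met
3. workers' compensation audit 724 days ago vs limit 730 → met
4. subcontractor verification log present → met
5. bonding capacity review 901 days ago vs limit 730 → not met
6. lost-time incident rate 0 ≤ 1 → met
7. hazard communication program present → met
8. OSHA-30 certified supervisors 1 < 4 → not met
9. equipment calibration 237 days ago vs limit 270 → met
10. licensed crane operators 3 ≥ 2 → met
Not met: 5, 8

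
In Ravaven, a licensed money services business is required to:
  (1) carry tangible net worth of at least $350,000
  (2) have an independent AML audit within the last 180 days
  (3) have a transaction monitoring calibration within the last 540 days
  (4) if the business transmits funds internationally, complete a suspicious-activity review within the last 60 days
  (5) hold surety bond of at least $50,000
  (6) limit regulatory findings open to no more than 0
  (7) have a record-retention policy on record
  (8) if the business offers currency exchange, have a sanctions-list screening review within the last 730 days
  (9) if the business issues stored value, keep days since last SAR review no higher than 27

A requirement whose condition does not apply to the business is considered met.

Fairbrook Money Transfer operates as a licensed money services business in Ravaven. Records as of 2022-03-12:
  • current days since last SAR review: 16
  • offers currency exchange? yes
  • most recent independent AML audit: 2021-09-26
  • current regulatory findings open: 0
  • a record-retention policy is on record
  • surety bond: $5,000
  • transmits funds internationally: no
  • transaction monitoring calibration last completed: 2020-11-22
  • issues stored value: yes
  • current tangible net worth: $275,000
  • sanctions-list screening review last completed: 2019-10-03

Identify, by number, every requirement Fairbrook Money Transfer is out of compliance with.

1. tangible net worth $275,000 < $350,000 → not met
2. independent AML audit 167 days ago vs limit 180 → met
3. transaction monitoring calibration 475 days ago vs limit 540 → met
4. condition 'transmits funds internationally' does not hold → requirement n/a → met
5. surety bond $5,000 < $50,000 → not met
6. regulatory findings open 0 ≤ 0 → met
7. record-retention policy present → met
8. condition 'offers currency exchange' holds; sanctions-list screening review 891 days ago vs limit 730 → not met
9. condition 'issues stored value' holds; days since last SAR review 16 ≤ 27 → met
Not met: 1, 5, 8

1, 5, 8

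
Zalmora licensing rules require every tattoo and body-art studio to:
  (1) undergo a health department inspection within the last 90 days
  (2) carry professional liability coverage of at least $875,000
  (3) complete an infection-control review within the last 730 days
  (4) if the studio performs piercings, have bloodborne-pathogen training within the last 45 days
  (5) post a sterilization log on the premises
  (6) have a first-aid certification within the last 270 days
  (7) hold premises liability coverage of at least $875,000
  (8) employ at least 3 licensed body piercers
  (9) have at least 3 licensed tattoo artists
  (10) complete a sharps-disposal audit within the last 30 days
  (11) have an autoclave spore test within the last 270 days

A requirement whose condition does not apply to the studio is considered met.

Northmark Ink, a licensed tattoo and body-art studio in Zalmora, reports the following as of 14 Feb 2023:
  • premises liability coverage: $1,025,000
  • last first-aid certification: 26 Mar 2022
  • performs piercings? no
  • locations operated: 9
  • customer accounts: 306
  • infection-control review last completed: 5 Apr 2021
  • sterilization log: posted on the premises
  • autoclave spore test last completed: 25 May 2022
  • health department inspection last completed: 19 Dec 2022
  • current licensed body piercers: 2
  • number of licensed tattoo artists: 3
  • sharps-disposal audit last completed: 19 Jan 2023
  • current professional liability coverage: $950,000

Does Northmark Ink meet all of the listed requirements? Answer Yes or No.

1. health department inspection 57 days ago vs limit 90 → met
2. professional liability coverage $950,000 ≥ $875,000 → met
3. infection-control review 680 days ago vs limit 730 → met
4. condition 'performs piercings' does not hold → requirement n/a → met
5. sterilization log present → met
6. first-aid certification 325 days ago vs limit 270 → not met
7. premises liability coverage $1,025,000 ≥ $875,000 → met
8. licensed body piercers 2 < 3 → not met
9. licensed tattoo artists 3 ≥ 3 → met
10. sharps-disposal audit 26 days ago vs limit 30 → met
11. autoclave spore test 265 days ago vs limit 270 → met
Not met: 6, 8

No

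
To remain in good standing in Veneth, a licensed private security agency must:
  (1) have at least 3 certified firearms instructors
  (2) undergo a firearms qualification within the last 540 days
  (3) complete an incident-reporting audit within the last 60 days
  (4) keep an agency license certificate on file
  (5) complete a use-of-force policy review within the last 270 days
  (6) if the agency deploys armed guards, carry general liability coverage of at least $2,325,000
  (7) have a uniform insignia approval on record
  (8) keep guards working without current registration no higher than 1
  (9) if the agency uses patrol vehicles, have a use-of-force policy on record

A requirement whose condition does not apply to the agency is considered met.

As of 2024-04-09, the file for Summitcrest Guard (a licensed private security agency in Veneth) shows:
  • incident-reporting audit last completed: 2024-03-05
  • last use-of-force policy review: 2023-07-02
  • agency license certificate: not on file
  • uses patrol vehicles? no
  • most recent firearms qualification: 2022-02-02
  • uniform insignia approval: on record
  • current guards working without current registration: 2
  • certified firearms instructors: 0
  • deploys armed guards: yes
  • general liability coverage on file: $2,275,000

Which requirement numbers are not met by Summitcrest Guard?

1. certified firearms instructors 0 < 3 → not met
2. firearms qualification 797 days ago vs limit 540 → not met
3. incident-reporting audit 35 days ago vs limit 60 → met
4. agency license certificate absent → not met
5. use-of-force policy review 282 days ago vs limit 270 → not met
6. condition 'deploys armed guards' holds; general liability coverage $2,275,000 < $2,325,000 → not met
7. uniform insignia approval present → met
8. guards working without current registration 2 > 1 → not met
9. condition 'uses patrol vehicles' does not hold → requirement n/a → met
Not met: 1, 2, 4, 5, 6, 8

1, 2, 4, 5, 6, 8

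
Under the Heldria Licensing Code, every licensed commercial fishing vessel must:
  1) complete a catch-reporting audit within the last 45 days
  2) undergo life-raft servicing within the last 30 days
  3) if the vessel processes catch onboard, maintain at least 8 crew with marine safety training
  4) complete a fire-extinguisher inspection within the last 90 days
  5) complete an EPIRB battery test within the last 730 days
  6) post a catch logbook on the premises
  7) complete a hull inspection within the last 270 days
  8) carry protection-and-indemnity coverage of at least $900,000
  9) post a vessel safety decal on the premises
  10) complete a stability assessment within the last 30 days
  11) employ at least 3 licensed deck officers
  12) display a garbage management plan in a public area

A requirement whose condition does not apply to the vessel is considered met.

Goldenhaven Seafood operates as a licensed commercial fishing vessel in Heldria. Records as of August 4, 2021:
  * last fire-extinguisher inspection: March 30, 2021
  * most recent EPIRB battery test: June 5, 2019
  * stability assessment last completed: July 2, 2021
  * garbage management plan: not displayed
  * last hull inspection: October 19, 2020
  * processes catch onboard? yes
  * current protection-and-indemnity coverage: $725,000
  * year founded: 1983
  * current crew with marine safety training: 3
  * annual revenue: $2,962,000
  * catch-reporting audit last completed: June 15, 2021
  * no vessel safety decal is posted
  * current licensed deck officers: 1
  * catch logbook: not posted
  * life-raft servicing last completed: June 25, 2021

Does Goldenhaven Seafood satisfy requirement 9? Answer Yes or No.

No

9. vessel safety decal absent → not met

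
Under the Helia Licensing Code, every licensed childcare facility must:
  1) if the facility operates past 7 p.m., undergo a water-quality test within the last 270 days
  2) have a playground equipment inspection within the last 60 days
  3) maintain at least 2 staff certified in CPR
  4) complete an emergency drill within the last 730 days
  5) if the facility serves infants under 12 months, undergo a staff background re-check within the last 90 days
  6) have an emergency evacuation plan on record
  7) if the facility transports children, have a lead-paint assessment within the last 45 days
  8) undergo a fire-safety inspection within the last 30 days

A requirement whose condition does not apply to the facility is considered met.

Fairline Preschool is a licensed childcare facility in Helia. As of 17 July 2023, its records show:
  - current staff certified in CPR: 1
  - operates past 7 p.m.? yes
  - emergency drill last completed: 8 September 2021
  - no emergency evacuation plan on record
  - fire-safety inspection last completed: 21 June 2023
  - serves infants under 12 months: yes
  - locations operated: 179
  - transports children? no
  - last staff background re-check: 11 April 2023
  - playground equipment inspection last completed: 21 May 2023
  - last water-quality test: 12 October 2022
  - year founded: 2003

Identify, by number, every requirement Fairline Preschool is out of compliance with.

1, 3, 5, 6

1. condition 'operates past 7 p.m.' holds; water-quality test 278 days ago vs limit 270 → not met
2. playground equipment inspection 57 days ago vs limit 60 → met
3. staff certified in CPR 1 < 2 → not met
4. emergency drill 677 days ago vs limit 730 → met
5. condition 'serves infants under 12 months' holds; staff background re-check 97 days ago vs limit 90 → not met
6. emergency evacuation plan absent → not met
7. condition 'transports children' does not hold → requirement n/a → met
8. fire-safety inspection 26 days ago vs limit 30 → met
Not met: 1, 3, 5, 6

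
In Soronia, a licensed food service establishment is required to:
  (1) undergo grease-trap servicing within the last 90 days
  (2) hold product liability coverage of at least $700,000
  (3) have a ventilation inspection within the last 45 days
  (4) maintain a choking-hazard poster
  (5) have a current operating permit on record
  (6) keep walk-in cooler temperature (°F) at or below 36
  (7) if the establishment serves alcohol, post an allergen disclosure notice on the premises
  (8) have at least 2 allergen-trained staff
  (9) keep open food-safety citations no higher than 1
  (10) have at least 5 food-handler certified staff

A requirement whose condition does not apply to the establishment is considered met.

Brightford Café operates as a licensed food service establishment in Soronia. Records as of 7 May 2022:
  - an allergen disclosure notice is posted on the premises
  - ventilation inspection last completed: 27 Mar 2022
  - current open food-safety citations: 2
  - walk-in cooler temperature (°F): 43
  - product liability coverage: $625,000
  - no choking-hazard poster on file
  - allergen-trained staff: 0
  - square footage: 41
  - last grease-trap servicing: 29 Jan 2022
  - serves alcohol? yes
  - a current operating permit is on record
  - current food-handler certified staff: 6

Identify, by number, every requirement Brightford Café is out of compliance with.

1. grease-trap servicing 98 days ago vs limit 90 → not met
2. product liability coverage $625,000 < $700,000 → not met
3. ventilation inspection 41 days ago vs limit 45 → met
4. choking-hazard poster absent → not met
5. current operating permit present → met
6. walk-in cooler temperature (°F) 43 > 36 → not met
7. condition 'serves alcohol' holds; allergen disclosure notice present → met
8. allergen-trained staff 0 < 2 → not met
9. open food-safety citations 2 > 1 → not met
10. food-handler certified staff 6 ≥ 5 → met
Not met: 1, 2, 4, 6, 8, 9

1, 2, 4, 6, 8, 9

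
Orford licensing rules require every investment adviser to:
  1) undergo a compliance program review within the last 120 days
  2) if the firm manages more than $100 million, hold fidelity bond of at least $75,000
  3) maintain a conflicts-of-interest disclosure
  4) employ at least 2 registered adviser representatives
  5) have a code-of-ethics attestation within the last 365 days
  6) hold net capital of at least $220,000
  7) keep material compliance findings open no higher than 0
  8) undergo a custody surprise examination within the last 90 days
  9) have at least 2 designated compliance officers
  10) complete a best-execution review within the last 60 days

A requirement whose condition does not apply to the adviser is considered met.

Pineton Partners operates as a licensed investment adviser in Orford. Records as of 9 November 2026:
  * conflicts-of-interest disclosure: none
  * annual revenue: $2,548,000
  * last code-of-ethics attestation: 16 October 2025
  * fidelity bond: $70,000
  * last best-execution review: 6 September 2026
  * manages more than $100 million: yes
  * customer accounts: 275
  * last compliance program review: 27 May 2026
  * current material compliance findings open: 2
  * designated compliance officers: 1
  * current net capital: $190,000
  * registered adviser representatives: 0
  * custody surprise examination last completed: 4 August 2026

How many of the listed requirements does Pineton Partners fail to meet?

10

1. compliance program review 166 days ago vs limit 120 → not met
2. condition 'manages more than $100 million' holds; fidelity bond $70,000 < $75,000 → not met
3. conflicts-of-interest disclosure absent → not met
4. registered adviser representatives 0 < 2 → not met
5. code-of-ethics attestation 389 days ago vs limit 365 → not met
6. net capital $190,000 < $220,000 → not met
7. material compliance findings open 2 > 0 → not met
8. custody surprise examination 97 days ago vs limit 90 → not met
9. designated compliance officers 1 < 2 → not met
10. best-execution review 64 days ago vs limit 60 → not met
Not met: 10 of 10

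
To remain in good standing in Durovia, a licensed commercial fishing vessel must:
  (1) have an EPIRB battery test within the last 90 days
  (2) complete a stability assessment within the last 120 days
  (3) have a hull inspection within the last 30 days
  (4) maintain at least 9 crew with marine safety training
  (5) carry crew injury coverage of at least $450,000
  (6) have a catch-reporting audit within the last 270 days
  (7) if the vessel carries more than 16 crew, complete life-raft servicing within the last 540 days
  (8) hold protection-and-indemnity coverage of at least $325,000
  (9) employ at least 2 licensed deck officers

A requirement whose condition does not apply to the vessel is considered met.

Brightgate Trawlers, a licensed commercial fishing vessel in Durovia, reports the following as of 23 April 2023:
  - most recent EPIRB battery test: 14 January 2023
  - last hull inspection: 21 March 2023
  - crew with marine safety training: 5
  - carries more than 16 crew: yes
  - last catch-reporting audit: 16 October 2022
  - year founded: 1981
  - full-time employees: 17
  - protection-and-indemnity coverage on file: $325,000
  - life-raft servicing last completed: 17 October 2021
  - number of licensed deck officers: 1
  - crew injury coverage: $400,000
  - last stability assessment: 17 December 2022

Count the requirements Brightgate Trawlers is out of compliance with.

7

1. EPIRB battery test 99 days ago vs limit 90 → not met
2. stability assessment 127 days ago vs limit 120 → not met
3. hull inspection 33 days ago vs limit 30 → not met
4. crew with marine safety training 5 < 9 → not met
5. crew injury coverage $400,000 < $450,000 → not met
6. catch-reporting audit 189 days ago vs limit 270 → met
7. condition 'carries more than 16 crew' holds; life-raft servicing 553 days ago vs limit 540 → not met
8. protection-and-indemnity coverage $325,000 ≥ $325,000 → met
9. licensed deck officers 1 < 2 → not met
Not met: 7 of 9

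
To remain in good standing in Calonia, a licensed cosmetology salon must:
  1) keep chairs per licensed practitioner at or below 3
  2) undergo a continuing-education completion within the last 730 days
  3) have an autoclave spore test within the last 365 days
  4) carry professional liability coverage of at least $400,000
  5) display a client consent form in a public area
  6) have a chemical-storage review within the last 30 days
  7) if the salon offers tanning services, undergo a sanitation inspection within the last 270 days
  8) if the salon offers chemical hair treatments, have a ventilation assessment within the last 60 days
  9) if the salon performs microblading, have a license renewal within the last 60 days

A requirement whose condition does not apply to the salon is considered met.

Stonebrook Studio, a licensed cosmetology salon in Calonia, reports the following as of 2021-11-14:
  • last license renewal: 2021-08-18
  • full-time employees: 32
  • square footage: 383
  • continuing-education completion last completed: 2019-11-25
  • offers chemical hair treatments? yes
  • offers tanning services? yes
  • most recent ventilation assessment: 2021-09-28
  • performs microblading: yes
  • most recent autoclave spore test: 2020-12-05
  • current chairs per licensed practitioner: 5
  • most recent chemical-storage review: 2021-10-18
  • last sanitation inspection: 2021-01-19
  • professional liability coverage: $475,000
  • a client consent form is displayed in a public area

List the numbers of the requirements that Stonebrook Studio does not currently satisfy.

1. chairs per licensed practitioner 5 > 3 → not met
2. continuing-education completion 720 days ago vs limit 730 → met
3. autoclave spore test 344 days ago vs limit 365 → met
4. professional liability coverage $475,000 ≥ $400,000 → met
5. client consent form present → met
6. chemical-storage review 27 days ago vs limit 30 → met
7. condition 'offers tanning services' holds; sanitation inspection 299 days ago vs limit 270 → not met
8. condition 'offers chemical hair treatments' holds; ventilation assessment 47 days ago vs limit 60 → met
9. condition 'performs microblading' holds; license renewal 88 days ago vs limit 60 → not met
Not met: 1, 7, 9

1, 7, 9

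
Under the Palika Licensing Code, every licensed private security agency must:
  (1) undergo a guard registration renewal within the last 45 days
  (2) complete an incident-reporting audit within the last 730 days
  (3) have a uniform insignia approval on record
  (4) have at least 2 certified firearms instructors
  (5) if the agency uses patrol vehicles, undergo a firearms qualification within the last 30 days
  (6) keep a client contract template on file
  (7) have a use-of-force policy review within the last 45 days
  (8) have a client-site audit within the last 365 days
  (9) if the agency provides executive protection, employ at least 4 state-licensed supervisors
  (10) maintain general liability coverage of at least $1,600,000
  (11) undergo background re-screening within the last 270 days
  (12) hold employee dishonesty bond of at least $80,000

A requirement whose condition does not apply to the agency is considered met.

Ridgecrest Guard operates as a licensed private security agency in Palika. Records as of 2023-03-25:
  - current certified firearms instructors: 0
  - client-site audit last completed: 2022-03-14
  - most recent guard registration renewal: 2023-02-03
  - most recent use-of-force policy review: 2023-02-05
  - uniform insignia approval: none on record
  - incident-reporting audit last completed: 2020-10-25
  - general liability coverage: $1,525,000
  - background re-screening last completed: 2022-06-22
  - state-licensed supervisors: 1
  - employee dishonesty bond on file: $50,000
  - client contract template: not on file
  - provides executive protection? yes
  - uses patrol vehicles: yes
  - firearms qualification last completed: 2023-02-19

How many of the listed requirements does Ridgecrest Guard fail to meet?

1. guard registration renewal 50 days ago vs limit 45 → not met
2. incident-reporting audit 881 days ago vs limit 730 → not met
3. uniform insignia approval absent → not met
4. certified firearms instructors 0 < 2 → not met
5. condition 'uses patrol vehicles' holds; firearms qualification 34 days ago vs limit 30 → not met
6. client contract template absent → not met
7. use-of-force policy review 48 days ago vs limit 45 → not met
8. client-site audit 376 days ago vs limit 365 → not met
9. condition 'provides executive protection' holds; state-licensed supervisors 1 < 4 → not met
10. general liability coverage $1,525,000 < $1,600,000 → not met
11. background re-screening 276 days ago vs limit 270 → not met
12. employee dishonesty bond $50,000 < $80,000 → not met
Not met: 12 of 12

12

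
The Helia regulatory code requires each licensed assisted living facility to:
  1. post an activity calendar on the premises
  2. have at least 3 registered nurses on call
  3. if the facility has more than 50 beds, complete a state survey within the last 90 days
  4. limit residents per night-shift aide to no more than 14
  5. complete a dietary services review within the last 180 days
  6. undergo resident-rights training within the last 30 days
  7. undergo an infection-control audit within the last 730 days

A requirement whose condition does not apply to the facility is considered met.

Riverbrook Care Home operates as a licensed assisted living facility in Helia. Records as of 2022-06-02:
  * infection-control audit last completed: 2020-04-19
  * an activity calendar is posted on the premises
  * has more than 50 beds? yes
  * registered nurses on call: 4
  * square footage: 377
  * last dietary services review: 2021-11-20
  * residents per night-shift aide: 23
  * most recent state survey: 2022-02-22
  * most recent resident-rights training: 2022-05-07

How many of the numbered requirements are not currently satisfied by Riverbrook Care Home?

4

1. activity calendar present → met
2. registered nurses on call 4 ≥ 3 → met
3. condition 'has more than 50 beds' holds; state survey 100 days ago vs limit 90 → not met
4. residents per night-shift aide 23 > 14 → not met
5. dietary services review 194 days ago vs limit 180 → not met
6. resident-rights training 26 days ago vs limit 30 → met
7. infection-control audit 774 days ago vs limit 730 → not met
Not met: 4 of 7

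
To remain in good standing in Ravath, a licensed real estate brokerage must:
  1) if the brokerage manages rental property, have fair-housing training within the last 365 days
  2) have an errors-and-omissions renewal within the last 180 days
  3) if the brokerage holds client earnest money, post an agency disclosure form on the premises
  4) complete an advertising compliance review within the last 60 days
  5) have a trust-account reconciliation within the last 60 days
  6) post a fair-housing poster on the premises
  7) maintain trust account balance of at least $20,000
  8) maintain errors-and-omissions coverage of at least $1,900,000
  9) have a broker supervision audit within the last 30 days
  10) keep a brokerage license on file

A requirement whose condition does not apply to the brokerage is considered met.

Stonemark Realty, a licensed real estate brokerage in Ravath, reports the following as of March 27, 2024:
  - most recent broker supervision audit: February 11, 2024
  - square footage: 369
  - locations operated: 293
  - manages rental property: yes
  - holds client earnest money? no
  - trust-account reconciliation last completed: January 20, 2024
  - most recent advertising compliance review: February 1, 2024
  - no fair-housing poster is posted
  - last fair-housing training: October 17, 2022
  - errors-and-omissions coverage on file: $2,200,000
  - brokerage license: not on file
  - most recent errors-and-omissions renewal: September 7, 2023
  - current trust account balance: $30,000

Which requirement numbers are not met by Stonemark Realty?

1. condition 'manages rental property' holds; fair-housing training 527 days ago vs limit 365 → not met
2. errors-and-omissions renewal 202 days ago vs limit 180 → not met
3. condition 'holds client earnest money' does not hold → requirement n/a → met
4. advertising compliance review 55 days ago vs limit 60 → met
5. trust-account reconciliation 67 days ago vs limit 60 → not met
6. fair-housing poster absent → not met
7. trust account balance $30,000 ≥ $20,000 → met
8. errors-and-omissions coverage $2,200,000 ≥ $1,900,000 → met
9. broker supervision audit 45 days ago vs limit 30 → not met
10. brokerage license absent → not met
Not met: 1, 2, 5, 6, 9, 10

1, 2, 5, 6, 9, 10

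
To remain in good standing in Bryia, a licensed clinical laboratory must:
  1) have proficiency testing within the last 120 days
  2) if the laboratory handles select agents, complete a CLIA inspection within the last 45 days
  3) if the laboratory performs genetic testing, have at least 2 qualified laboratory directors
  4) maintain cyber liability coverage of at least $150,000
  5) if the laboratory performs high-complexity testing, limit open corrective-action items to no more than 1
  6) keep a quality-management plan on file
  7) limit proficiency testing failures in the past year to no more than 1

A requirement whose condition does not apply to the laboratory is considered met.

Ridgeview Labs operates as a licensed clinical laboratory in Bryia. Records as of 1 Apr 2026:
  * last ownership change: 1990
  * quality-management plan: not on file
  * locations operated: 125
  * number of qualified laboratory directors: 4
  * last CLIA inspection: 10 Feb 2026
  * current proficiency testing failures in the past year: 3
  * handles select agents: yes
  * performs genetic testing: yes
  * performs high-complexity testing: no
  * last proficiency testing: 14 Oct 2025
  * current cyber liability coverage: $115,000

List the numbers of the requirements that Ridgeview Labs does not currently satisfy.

1. proficiency testing 169 days ago vs limit 120 → not met
2. condition 'handles select agents' holds; CLIA inspection 50 days ago vs limit 45 → not met
3. condition 'performs genetic testing' holds; qualified laboratory directors 4 ≥ 2 → met
4. cyber liability coverage $115,000 < $150,000 → not met
5. condition 'performs high-complexity testing' does not hold → requirement n/a → met
6. quality-management plan absent → not met
7. proficiency testing failures in the past year 3 > 1 → not met
Not met: 1, 2, 4, 6, 7

1, 2, 4, 6, 7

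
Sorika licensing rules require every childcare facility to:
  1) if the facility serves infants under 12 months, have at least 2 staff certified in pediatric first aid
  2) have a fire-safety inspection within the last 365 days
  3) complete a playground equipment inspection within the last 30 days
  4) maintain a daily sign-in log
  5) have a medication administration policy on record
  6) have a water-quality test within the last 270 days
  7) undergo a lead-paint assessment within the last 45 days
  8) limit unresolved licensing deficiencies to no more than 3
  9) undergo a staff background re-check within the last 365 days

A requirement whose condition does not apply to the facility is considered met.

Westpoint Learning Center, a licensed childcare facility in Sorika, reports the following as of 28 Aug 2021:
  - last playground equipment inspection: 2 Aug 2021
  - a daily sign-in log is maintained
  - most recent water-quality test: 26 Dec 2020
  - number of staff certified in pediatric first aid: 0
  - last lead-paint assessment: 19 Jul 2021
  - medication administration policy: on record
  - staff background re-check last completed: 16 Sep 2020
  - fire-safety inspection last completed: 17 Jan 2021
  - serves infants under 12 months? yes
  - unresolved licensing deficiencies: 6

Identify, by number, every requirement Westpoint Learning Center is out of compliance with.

1. condition 'serves infants under 12 months' holds; staff certified in pediatric first aid 0 < 2 → not met
2. fire-safety inspection 223 days ago vs limit 365 → met
3. playground equipment inspection 26 days ago vs limit 30 → met
4. daily sign-in log present → met
5. medication administration policy present → met
6. water-quality test 245 days ago vs limit 270 → met
7. lead-paint assessment 40 days ago vs limit 45 → met
8. unresolved licensing deficiencies 6 > 3 → not met
9. staff background re-check 346 days ago vs limit 365 → met
Not met: 1, 8

1, 8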